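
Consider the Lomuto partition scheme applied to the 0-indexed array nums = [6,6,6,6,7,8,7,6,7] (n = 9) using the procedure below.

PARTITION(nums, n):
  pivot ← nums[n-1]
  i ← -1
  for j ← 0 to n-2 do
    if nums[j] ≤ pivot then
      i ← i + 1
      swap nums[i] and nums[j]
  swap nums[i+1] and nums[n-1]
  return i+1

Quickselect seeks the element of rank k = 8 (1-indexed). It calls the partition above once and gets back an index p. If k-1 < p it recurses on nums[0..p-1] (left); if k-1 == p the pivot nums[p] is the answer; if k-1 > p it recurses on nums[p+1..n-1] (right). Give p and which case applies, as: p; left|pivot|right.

7; pivot

pivot = nums[8] = 7; i = -1
j=0: nums[0]=6 ≤ 7 → i=0, swap nums[0],nums[0] (no change) → [6,6,6,6,7,8,7,6,7]
j=1: nums[1]=6 ≤ 7 → i=1, swap nums[1],nums[1] (no change) → [6,6,6,6,7,8,7,6,7]
j=2: nums[2]=6 ≤ 7 → i=2, swap nums[2],nums[2] (no change) → [6,6,6,6,7,8,7,6,7]
j=3: nums[3]=6 ≤ 7 → i=3, swap nums[3],nums[3] (no change) → [6,6,6,6,7,8,7,6,7]
j=4: nums[4]=7 ≤ 7 → i=4, swap nums[4],nums[4] (no change) → [6,6,6,6,7,8,7,6,7]
j=5: nums[5]=8 > 7 → no swap
j=6: nums[6]=7 ≤ 7 → i=5, swap nums[5],nums[6] → [6,6,6,6,7,7,8,6,7]
j=7: nums[7]=6 ≤ 7 → i=6, swap nums[6],nums[7] → [6,6,6,6,7,7,6,8,7]
final swap nums[7],nums[8] → [6,6,6,6,7,7,6,7,8]; return 7
p = 7; k-1 = 7 == 7 ⇒ pivot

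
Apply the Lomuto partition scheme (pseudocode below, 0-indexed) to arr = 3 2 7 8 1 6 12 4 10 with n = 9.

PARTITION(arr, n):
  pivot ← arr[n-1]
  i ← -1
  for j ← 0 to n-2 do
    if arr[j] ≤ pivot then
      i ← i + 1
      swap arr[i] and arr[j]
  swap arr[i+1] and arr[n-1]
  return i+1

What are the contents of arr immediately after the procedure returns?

3 2 7 8 1 6 4 10 12

pivot = arr[8] = 10; i = -1
j=0: arr[0]=3 ≤ 10 → i=0, swap arr[0],arr[0] (no change) → 3 2 7 8 1 6 12 4 10
j=1: arr[1]=2 ≤ 10 → i=1, swap arr[1],arr[1] (no change) → 3 2 7 8 1 6 12 4 10
j=2: arr[2]=7 ≤ 10 → i=2, swap arr[2],arr[2] (no change) → 3 2 7 8 1 6 12 4 10
j=3: arr[3]=8 ≤ 10 → i=3, swap arr[3],arr[3] (no change) → 3 2 7 8 1 6 12 4 10
j=4: arr[4]=1 ≤ 10 → i=4, swap arr[4],arr[4] (no change) → 3 2 7 8 1 6 12 4 10
j=5: arr[5]=6 ≤ 10 → i=5, swap arr[5],arr[5] (no change) → 3 2 7 8 1 6 12 4 10
j=6: arr[6]=12 > 10 → no swap
j=7: arr[7]=4 ≤ 10 → i=6, swap arr[6],arr[7] → 3 2 7 8 1 6 4 12 10
final swap arr[7],arr[8] → 3 2 7 8 1 6 4 10 12; return 7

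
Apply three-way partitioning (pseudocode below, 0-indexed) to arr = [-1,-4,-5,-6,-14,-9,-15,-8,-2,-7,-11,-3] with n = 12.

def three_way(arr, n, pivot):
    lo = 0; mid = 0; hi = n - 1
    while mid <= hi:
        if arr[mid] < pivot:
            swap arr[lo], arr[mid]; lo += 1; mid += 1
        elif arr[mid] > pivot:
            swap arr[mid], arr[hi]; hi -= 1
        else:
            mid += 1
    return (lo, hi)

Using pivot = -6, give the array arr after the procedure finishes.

lo=0 mid=0 hi=11
-1>-6: swap(0,11), hi=10 ⇒ [-3,-4,-5,-6,-14,-9,-15,-8,-2,-7,-11,-1]
-3>-6: swap(0,10), hi=9 ⇒ [-11,-4,-5,-6,-14,-9,-15,-8,-2,-7,-3,-1]
-11<-6: swap(0,0), lo=1 mid=1 ⇒ [-11,-4,-5,-6,-14,-9,-15,-8,-2,-7,-3,-1]
-4>-6: swap(1,9), hi=8 ⇒ [-11,-7,-5,-6,-14,-9,-15,-8,-2,-4,-3,-1]
-7<-6: swap(1,1), lo=2 mid=2 ⇒ [-11,-7,-5,-6,-14,-9,-15,-8,-2,-4,-3,-1]
-5>-6: swap(2,8), hi=7 ⇒ [-11,-7,-2,-6,-14,-9,-15,-8,-5,-4,-3,-1]
-2>-6: swap(2,7), hi=6 ⇒ [-11,-7,-8,-6,-14,-9,-15,-2,-5,-4,-3,-1]
-8<-6: swap(2,2), lo=3 mid=3 ⇒ [-11,-7,-8,-6,-14,-9,-15,-2,-5,-4,-3,-1]
-6=-6: mid=4
-14<-6: swap(3,4), lo=4 mid=5 ⇒ [-11,-7,-8,-14,-6,-9,-15,-2,-5,-4,-3,-1]
-9<-6: swap(4,5), lo=5 mid=6 ⇒ [-11,-7,-8,-14,-9,-6,-15,-2,-5,-4,-3,-1]
-15<-6: swap(5,6), lo=6 mid=7 ⇒ [-11,-7,-8,-14,-9,-15,-6,-2,-5,-4,-3,-1]
done. lo=6 hi=6; arr=[-11,-7,-8,-14,-9,-15,-6,-2,-5,-4,-3,-1]

[-11,-7,-8,-14,-9,-15,-6,-2,-5,-4,-3,-1]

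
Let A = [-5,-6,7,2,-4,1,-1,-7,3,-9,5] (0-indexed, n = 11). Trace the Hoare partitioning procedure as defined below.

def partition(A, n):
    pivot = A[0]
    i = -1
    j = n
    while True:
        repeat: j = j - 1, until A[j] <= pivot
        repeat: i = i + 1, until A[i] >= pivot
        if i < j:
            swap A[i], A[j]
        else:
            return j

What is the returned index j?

pivot=-5
j stops at 9 (-9), i stops at 0 (-5); swap ⇒ [-9,-6,7,2,-4,1,-1,-7,3,-5,5]
j stops at 7 (-7), i stops at 2 (7); swap ⇒ [-9,-6,-7,2,-4,1,-1,7,3,-5,5]
j stops at 2, i stops at 3; i≥j ⇒ return 2. A=[-9,-6,-7,2,-4,1,-1,7,3,-5,5]

2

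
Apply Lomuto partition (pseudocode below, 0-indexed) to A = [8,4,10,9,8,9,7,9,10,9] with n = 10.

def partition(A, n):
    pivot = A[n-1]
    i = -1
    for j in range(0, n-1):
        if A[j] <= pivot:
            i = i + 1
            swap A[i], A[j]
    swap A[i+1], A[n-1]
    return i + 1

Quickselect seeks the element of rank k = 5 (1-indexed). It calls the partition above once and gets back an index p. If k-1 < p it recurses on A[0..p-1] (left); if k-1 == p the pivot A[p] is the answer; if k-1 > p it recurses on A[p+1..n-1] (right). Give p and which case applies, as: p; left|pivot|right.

pivot=9, i=-1
j=0: 8≤9, i=0, swap(0,0) ⇒ [8,4,10,9,8,9,7,9,10,9]
j=1: 4≤9, i=1, swap(1,1) ⇒ [8,4,10,9,8,9,7,9,10,9]
j=2: 10>9, skip
j=3: 9≤9, i=2, swap(2,3) ⇒ [8,4,9,10,8,9,7,9,10,9]
j=4: 8≤9, i=3, swap(3,4) ⇒ [8,4,9,8,10,9,7,9,10,9]
j=5: 9≤9, i=4, swap(4,5) ⇒ [8,4,9,8,9,10,7,9,10,9]
j=6: 7≤9, i=5, swap(5,6) ⇒ [8,4,9,8,9,7,10,9,10,9]
j=7: 9≤9, i=6, swap(6,7) ⇒ [8,4,9,8,9,7,9,10,10,9]
j=8: 10>9, skip
swap(7,9) ⇒ [8,4,9,8,9,7,9,9,10,10]; return 7
p = 7; k-1 = 4 < 7 ⇒ left

7; left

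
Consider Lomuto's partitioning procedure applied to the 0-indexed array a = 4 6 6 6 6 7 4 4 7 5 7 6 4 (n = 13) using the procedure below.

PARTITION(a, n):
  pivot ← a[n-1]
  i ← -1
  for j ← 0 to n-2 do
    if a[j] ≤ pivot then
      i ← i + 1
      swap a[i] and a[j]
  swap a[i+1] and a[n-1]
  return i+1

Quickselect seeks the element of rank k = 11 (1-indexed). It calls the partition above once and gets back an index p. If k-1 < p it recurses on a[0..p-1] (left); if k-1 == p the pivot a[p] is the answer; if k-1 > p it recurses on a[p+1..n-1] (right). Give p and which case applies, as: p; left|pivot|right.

3; right

pivot=4, i=-1
j=0: 4≤4, i=0, swap(0,0) ⇒ 4 6 6 6 6 7 4 4 7 5 7 6 4
j=1: 6>4, skip
j=2: 6>4, skip
j=3: 6>4, skip
j=4: 6>4, skip
j=5: 7>4, skip
j=6: 4≤4, i=1, swap(1,6) ⇒ 4 4 6 6 6 7 6 4 7 5 7 6 4
j=7: 4≤4, i=2, swap(2,7) ⇒ 4 4 4 6 6 7 6 6 7 5 7 6 4
j=8: 7>4, skip
j=9: 5>4, skip
j=10: 7>4, skip
j=11: 6>4, skip
swap(3,12) ⇒ 4 4 4 4 6 7 6 6 7 5 7 6 6; return 3
p = 3; k-1 = 10 > 3 ⇒ right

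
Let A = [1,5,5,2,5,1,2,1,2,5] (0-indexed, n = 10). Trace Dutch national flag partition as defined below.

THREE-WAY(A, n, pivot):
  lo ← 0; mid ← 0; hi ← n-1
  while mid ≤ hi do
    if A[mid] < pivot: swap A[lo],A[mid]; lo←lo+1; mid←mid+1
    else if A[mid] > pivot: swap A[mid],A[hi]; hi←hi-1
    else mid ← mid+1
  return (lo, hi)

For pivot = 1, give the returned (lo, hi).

(0, 2)

pivot = 1; lo=0, mid=0, hi=9
A[mid]=1=1: mid=1
A[mid]=5>1: swap A[1],A[9]; hi=8 → [1,5,5,2,5,1,2,1,2,5]
A[mid]=5>1: swap A[1],A[8]; hi=7 → [1,2,5,2,5,1,2,1,5,5]
A[mid]=2>1: swap A[1],A[7]; hi=6 → [1,1,5,2,5,1,2,2,5,5]
A[mid]=1=1: mid=2
A[mid]=5>1: swap A[2],A[6]; hi=5 → [1,1,2,2,5,1,5,2,5,5]
A[mid]=2>1: swap A[2],A[5]; hi=4 → [1,1,1,2,5,2,5,2,5,5]
A[mid]=1=1: mid=3
A[mid]=2>1: swap A[3],A[4]; hi=3 → [1,1,1,5,2,2,5,2,5,5]
A[mid]=5>1: swap A[3],A[3]; hi=2 → [1,1,1,5,2,2,5,2,5,5]
end: lo=0, hi=2; A = [1,1,1,5,2,2,5,2,5,5]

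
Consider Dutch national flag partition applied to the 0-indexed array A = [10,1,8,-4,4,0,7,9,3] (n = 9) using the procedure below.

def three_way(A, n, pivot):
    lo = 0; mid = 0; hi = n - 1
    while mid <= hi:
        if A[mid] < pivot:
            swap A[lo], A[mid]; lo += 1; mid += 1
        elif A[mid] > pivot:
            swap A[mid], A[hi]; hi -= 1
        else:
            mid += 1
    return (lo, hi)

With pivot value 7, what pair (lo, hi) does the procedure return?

lo=0 mid=0 hi=8
10>7: swap(0,8), hi=7 ⇒ [3,1,8,-4,4,0,7,9,10]
3<7: swap(0,0), lo=1 mid=1 ⇒ [3,1,8,-4,4,0,7,9,10]
1<7: swap(1,1), lo=2 mid=2 ⇒ [3,1,8,-4,4,0,7,9,10]
8>7: swap(2,7), hi=6 ⇒ [3,1,9,-4,4,0,7,8,10]
9>7: swap(2,6), hi=5 ⇒ [3,1,7,-4,4,0,9,8,10]
7=7: mid=3
-4<7: swap(2,3), lo=3 mid=4 ⇒ [3,1,-4,7,4,0,9,8,10]
4<7: swap(3,4), lo=4 mid=5 ⇒ [3,1,-4,4,7,0,9,8,10]
0<7: swap(4,5), lo=5 mid=6 ⇒ [3,1,-4,4,0,7,9,8,10]
done. lo=5 hi=5; A=[3,1,-4,4,0,7,9,8,10]

(5, 5)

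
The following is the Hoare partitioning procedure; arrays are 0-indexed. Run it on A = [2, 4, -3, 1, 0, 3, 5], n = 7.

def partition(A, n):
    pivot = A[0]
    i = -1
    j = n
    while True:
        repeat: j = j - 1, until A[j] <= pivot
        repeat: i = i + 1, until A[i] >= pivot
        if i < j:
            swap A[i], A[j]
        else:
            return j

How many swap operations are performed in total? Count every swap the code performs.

pivot = A[0] = 2; i = -1, j = 7
j→4 (A[4]=0≤2), i→0 (A[0]=2≥2); i<j, swap → [0, 4, -3, 1, 2, 3, 5]
j→3 (A[3]=1≤2), i→1 (A[1]=4≥2); i<j, swap → [0, 1, -3, 4, 2, 3, 5]
j→2, i→3; i≥j, return j=2. A = [0, 1, -3, 4, 2, 3, 5]

2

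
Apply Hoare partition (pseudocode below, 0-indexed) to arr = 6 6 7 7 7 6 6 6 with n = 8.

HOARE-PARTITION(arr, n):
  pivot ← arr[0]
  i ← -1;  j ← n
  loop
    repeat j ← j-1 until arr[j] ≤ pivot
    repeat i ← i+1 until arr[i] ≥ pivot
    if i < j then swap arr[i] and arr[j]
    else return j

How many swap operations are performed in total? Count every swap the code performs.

3

pivot=6
j stops at 7 (6), i stops at 0 (6); swap ⇒ 6 6 7 7 7 6 6 6
j stops at 6 (6), i stops at 1 (6); swap ⇒ 6 6 7 7 7 6 6 6
j stops at 5 (6), i stops at 2 (7); swap ⇒ 6 6 6 7 7 7 6 6
j stops at 2, i stops at 3; i≥j ⇒ return 2. arr=6 6 6 7 7 7 6 6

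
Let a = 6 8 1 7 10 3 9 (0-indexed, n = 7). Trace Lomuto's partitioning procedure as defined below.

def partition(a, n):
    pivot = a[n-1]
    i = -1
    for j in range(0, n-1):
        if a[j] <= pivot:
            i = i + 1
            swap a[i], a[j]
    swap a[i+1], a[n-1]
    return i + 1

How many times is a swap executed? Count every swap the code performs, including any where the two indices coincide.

6

pivot=9, i=-1
j=0: 6≤9, i=0, swap(0,0) ⇒ 6 8 1 7 10 3 9
j=1: 8≤9, i=1, swap(1,1) ⇒ 6 8 1 7 10 3 9
j=2: 1≤9, i=2, swap(2,2) ⇒ 6 8 1 7 10 3 9
j=3: 7≤9, i=3, swap(3,3) ⇒ 6 8 1 7 10 3 9
j=4: 10>9, skip
j=5: 3≤9, i=4, swap(4,5) ⇒ 6 8 1 7 3 10 9
swap(5,6) ⇒ 6 8 1 7 3 9 10; return 5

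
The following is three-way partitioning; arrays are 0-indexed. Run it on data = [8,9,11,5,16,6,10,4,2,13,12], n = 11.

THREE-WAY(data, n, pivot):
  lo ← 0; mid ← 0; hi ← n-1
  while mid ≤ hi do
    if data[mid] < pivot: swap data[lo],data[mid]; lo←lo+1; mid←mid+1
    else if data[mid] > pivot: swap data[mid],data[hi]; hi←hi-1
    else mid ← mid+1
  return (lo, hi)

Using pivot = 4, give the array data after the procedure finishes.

[2,4,5,16,6,10,11,9,13,12,8]

pivot = 4; lo=0, mid=0, hi=10
data[mid]=8>4: swap data[0],data[10]; hi=9 → [12,9,11,5,16,6,10,4,2,13,8]
data[mid]=12>4: swap data[0],data[9]; hi=8 → [13,9,11,5,16,6,10,4,2,12,8]
data[mid]=13>4: swap data[0],data[8]; hi=7 → [2,9,11,5,16,6,10,4,13,12,8]
data[mid]=2<4: swap data[0],data[0]; lo=1,mid=1 → [2,9,11,5,16,6,10,4,13,12,8]
data[mid]=9>4: swap data[1],data[7]; hi=6 → [2,4,11,5,16,6,10,9,13,12,8]
data[mid]=4=4: mid=2
data[mid]=11>4: swap data[2],data[6]; hi=5 → [2,4,10,5,16,6,11,9,13,12,8]
data[mid]=10>4: swap data[2],data[5]; hi=4 → [2,4,6,5,16,10,11,9,13,12,8]
data[mid]=6>4: swap data[2],data[4]; hi=3 → [2,4,16,5,6,10,11,9,13,12,8]
data[mid]=16>4: swap data[2],data[3]; hi=2 → [2,4,5,16,6,10,11,9,13,12,8]
data[mid]=5>4: swap data[2],data[2]; hi=1 → [2,4,5,16,6,10,11,9,13,12,8]
end: lo=1, hi=1; data = [2,4,5,16,6,10,11,9,13,12,8]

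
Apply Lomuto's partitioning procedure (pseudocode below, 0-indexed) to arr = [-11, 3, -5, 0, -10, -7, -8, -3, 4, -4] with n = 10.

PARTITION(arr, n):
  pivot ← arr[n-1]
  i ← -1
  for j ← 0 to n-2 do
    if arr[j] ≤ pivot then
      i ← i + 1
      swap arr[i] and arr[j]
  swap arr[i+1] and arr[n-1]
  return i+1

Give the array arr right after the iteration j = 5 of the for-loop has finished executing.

[-11, -5, -10, -7, 3, 0, -8, -3, 4, -4]

pivot = arr[9] = -4; i = -1
j=0: arr[0]=-11 ≤ -4 → i=0, swap arr[0],arr[0] (no change) → [-11, 3, -5, 0, -10, -7, -8, -3, 4, -4]
j=1: arr[1]=3 > -4 → no swap
j=2: arr[2]=-5 ≤ -4 → i=1, swap arr[1],arr[2] → [-11, -5, 3, 0, -10, -7, -8, -3, 4, -4]
j=3: arr[3]=0 > -4 → no swap
j=4: arr[4]=-10 ≤ -4 → i=2, swap arr[2],arr[4] → [-11, -5, -10, 0, 3, -7, -8, -3, 4, -4]
j=5: arr[5]=-7 ≤ -4 → i=3, swap arr[3],arr[5] → [-11, -5, -10, -7, 3, 0, -8, -3, 4, -4]
(after j=5) arr = [-11, -5, -10, -7, 3, 0, -8, -3, 4, -4]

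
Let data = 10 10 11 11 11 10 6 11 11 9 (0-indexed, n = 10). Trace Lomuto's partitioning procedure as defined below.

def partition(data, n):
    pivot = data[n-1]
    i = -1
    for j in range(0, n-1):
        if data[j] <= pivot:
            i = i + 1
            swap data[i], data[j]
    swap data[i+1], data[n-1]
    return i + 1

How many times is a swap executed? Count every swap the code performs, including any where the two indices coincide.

2

pivot=9, i=-1
j=0: 10>9, skip
j=1: 10>9, skip
j=2: 11>9, skip
j=3: 11>9, skip
j=4: 11>9, skip
j=5: 10>9, skip
j=6: 6≤9, i=0, swap(0,6) ⇒ 6 10 11 11 11 10 10 11 11 9
j=7: 11>9, skip
j=8: 11>9, skip
swap(1,9) ⇒ 6 9 11 11 11 10 10 11 11 10; return 1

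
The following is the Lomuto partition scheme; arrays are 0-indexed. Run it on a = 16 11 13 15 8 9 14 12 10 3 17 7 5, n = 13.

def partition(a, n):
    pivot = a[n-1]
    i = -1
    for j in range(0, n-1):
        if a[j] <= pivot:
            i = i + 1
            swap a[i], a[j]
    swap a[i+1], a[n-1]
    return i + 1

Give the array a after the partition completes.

pivot=5, i=-1
j=0: 16>5, skip
j=1: 11>5, skip
j=2: 13>5, skip
j=3: 15>5, skip
j=4: 8>5, skip
j=5: 9>5, skip
j=6: 14>5, skip
j=7: 12>5, skip
j=8: 10>5, skip
j=9: 3≤5, i=0, swap(0,9) ⇒ 3 11 13 15 8 9 14 12 10 16 17 7 5
j=10: 17>5, skip
j=11: 7>5, skip
swap(1,12) ⇒ 3 5 13 15 8 9 14 12 10 16 17 7 11; return 1

3 5 13 15 8 9 14 12 10 16 17 7 11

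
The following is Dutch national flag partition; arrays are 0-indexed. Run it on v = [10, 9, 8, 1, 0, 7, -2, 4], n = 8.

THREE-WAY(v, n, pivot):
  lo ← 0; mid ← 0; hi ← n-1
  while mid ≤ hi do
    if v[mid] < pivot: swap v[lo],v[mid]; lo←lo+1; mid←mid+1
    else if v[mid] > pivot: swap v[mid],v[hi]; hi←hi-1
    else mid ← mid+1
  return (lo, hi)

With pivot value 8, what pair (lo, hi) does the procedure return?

pivot = 8; lo=0, mid=0, hi=7
v[mid]=10>8: swap v[0],v[7]; hi=6 → [4, 9, 8, 1, 0, 7, -2, 10]
v[mid]=4<8: swap v[0],v[0]; lo=1,mid=1 → [4, 9, 8, 1, 0, 7, -2, 10]
v[mid]=9>8: swap v[1],v[6]; hi=5 → [4, -2, 8, 1, 0, 7, 9, 10]
v[mid]=-2<8: swap v[1],v[1]; lo=2,mid=2 → [4, -2, 8, 1, 0, 7, 9, 10]
v[mid]=8=8: mid=3
v[mid]=1<8: swap v[2],v[3]; lo=3,mid=4 → [4, -2, 1, 8, 0, 7, 9, 10]
v[mid]=0<8: swap v[3],v[4]; lo=4,mid=5 → [4, -2, 1, 0, 8, 7, 9, 10]
v[mid]=7<8: swap v[4],v[5]; lo=5,mid=6 → [4, -2, 1, 0, 7, 8, 9, 10]
end: lo=5, hi=5; v = [4, -2, 1, 0, 7, 8, 9, 10]

(5, 5)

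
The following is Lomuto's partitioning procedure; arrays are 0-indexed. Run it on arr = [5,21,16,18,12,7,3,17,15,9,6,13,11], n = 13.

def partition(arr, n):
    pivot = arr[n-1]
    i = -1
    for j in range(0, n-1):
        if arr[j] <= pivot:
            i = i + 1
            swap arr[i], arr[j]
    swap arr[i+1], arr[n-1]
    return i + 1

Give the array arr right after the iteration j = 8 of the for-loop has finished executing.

[5,7,3,18,12,21,16,17,15,9,6,13,11]

pivot = arr[12] = 11; i = -1
j=0: arr[0]=5 ≤ 11 → i=0, swap arr[0],arr[0] (no change) → [5,21,16,18,12,7,3,17,15,9,6,13,11]
j=1: arr[1]=21 > 11 → no swap
j=2: arr[2]=16 > 11 → no swap
j=3: arr[3]=18 > 11 → no swap
j=4: arr[4]=12 > 11 → no swap
j=5: arr[5]=7 ≤ 11 → i=1, swap arr[1],arr[5] → [5,7,16,18,12,21,3,17,15,9,6,13,11]
j=6: arr[6]=3 ≤ 11 → i=2, swap arr[2],arr[6] → [5,7,3,18,12,21,16,17,15,9,6,13,11]
j=7: arr[7]=17 > 11 → no swap
j=8: arr[8]=15 > 11 → no swap
(after j=8) arr = [5,7,3,18,12,21,16,17,15,9,6,13,11]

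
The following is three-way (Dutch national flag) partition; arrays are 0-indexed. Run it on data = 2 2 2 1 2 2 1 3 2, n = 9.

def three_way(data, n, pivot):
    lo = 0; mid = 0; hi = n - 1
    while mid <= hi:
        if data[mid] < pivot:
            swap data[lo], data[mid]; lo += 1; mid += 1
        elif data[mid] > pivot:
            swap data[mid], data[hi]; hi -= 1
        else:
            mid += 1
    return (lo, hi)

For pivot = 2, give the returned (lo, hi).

lo=0 mid=0 hi=8
2=2: mid=1
2=2: mid=2
2=2: mid=3
1<2: swap(0,3), lo=1 mid=4 ⇒ 1 2 2 2 2 2 1 3 2
2=2: mid=5
2=2: mid=6
1<2: swap(1,6), lo=2 mid=7 ⇒ 1 1 2 2 2 2 2 3 2
3>2: swap(7,8), hi=7 ⇒ 1 1 2 2 2 2 2 2 3
2=2: mid=8
done. lo=2 hi=7; data=1 1 2 2 2 2 2 2 3

(2, 7)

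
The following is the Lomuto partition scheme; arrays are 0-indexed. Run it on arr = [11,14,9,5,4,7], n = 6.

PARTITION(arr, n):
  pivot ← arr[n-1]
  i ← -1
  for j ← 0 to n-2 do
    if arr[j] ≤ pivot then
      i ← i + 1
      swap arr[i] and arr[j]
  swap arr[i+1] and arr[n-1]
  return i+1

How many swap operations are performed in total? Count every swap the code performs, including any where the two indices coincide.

pivot = arr[5] = 7; i = -1
j=0: arr[0]=11 > 7 → no swap
j=1: arr[1]=14 > 7 → no swap
j=2: arr[2]=9 > 7 → no swap
j=3: arr[3]=5 ≤ 7 → i=0, swap arr[0],arr[3] → [5,14,9,11,4,7]
j=4: arr[4]=4 ≤ 7 → i=1, swap arr[1],arr[4] → [5,4,9,11,14,7]
final swap arr[2],arr[5] → [5,4,7,11,14,9]; return 2

3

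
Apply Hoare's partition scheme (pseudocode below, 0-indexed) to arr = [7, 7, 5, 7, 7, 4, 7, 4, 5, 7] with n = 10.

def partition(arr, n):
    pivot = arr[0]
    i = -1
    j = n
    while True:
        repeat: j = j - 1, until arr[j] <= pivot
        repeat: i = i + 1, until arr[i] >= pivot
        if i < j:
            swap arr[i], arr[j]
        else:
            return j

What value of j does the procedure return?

5

pivot = arr[0] = 7; i = -1, j = 10
j→9 (arr[9]=7≤7), i→0 (arr[0]=7≥7); i<j, swap → [7, 7, 5, 7, 7, 4, 7, 4, 5, 7]
j→8 (arr[8]=5≤7), i→1 (arr[1]=7≥7); i<j, swap → [7, 5, 5, 7, 7, 4, 7, 4, 7, 7]
j→7 (arr[7]=4≤7), i→3 (arr[3]=7≥7); i<j, swap → [7, 5, 5, 4, 7, 4, 7, 7, 7, 7]
j→6 (arr[6]=7≤7), i→4 (arr[4]=7≥7); i<j, swap → [7, 5, 5, 4, 7, 4, 7, 7, 7, 7]
j→5, i→6; i≥j, return j=5. arr = [7, 5, 5, 4, 7, 4, 7, 7, 7, 7]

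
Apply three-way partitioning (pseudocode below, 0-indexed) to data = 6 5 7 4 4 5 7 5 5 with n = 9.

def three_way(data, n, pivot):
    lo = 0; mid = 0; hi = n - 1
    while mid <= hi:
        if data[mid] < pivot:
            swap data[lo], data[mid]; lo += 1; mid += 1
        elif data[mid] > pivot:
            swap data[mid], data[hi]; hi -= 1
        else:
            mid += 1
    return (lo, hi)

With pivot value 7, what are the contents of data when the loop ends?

lo=0 mid=0 hi=8
6<7: swap(0,0), lo=1 mid=1 ⇒ 6 5 7 4 4 5 7 5 5
5<7: swap(1,1), lo=2 mid=2 ⇒ 6 5 7 4 4 5 7 5 5
7=7: mid=3
4<7: swap(2,3), lo=3 mid=4 ⇒ 6 5 4 7 4 5 7 5 5
4<7: swap(3,4), lo=4 mid=5 ⇒ 6 5 4 4 7 5 7 5 5
5<7: swap(4,5), lo=5 mid=6 ⇒ 6 5 4 4 5 7 7 5 5
7=7: mid=7
5<7: swap(5,7), lo=6 mid=8 ⇒ 6 5 4 4 5 5 7 7 5
5<7: swap(6,8), lo=7 mid=9 ⇒ 6 5 4 4 5 5 5 7 7
done. lo=7 hi=8; data=6 5 4 4 5 5 5 7 7

6 5 4 4 5 5 5 7 7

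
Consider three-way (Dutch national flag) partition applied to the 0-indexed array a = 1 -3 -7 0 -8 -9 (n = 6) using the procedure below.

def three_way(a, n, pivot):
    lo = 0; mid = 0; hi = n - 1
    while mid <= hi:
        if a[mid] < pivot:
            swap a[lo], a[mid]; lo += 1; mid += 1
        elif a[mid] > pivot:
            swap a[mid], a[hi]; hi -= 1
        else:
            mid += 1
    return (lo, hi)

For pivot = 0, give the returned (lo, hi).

pivot = 0; lo=0, mid=0, hi=5
a[mid]=1>0: swap a[0],a[5]; hi=4 → -9 -3 -7 0 -8 1
a[mid]=-9<0: swap a[0],a[0]; lo=1,mid=1 → -9 -3 -7 0 -8 1
a[mid]=-3<0: swap a[1],a[1]; lo=2,mid=2 → -9 -3 -7 0 -8 1
a[mid]=-7<0: swap a[2],a[2]; lo=3,mid=3 → -9 -3 -7 0 -8 1
a[mid]=0=0: mid=4
a[mid]=-8<0: swap a[3],a[4]; lo=4,mid=5 → -9 -3 -7 -8 0 1
end: lo=4, hi=4; a = -9 -3 -7 -8 0 1

(4, 4)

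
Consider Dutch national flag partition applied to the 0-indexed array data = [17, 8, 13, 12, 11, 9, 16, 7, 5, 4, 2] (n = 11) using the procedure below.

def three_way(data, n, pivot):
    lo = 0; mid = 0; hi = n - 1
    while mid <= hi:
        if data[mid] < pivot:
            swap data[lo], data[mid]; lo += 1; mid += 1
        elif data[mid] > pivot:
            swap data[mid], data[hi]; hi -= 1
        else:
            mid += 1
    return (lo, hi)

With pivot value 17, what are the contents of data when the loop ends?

lo=0 mid=0 hi=10
17=17: mid=1
8<17: swap(0,1), lo=1 mid=2 ⇒ [8, 17, 13, 12, 11, 9, 16, 7, 5, 4, 2]
13<17: swap(1,2), lo=2 mid=3 ⇒ [8, 13, 17, 12, 11, 9, 16, 7, 5, 4, 2]
12<17: swap(2,3), lo=3 mid=4 ⇒ [8, 13, 12, 17, 11, 9, 16, 7, 5, 4, 2]
11<17: swap(3,4), lo=4 mid=5 ⇒ [8, 13, 12, 11, 17, 9, 16, 7, 5, 4, 2]
9<17: swap(4,5), lo=5 mid=6 ⇒ [8, 13, 12, 11, 9, 17, 16, 7, 5, 4, 2]
16<17: swap(5,6), lo=6 mid=7 ⇒ [8, 13, 12, 11, 9, 16, 17, 7, 5, 4, 2]
7<17: swap(6,7), lo=7 mid=8 ⇒ [8, 13, 12, 11, 9, 16, 7, 17, 5, 4, 2]
5<17: swap(7,8), lo=8 mid=9 ⇒ [8, 13, 12, 11, 9, 16, 7, 5, 17, 4, 2]
4<17: swap(8,9), lo=9 mid=10 ⇒ [8, 13, 12, 11, 9, 16, 7, 5, 4, 17, 2]
2<17: swap(9,10), lo=10 mid=11 ⇒ [8, 13, 12, 11, 9, 16, 7, 5, 4, 2, 17]
done. lo=10 hi=10; data=[8, 13, 12, 11, 9, 16, 7, 5, 4, 2, 17]

[8, 13, 12, 11, 9, 16, 7, 5, 4, 2, 17]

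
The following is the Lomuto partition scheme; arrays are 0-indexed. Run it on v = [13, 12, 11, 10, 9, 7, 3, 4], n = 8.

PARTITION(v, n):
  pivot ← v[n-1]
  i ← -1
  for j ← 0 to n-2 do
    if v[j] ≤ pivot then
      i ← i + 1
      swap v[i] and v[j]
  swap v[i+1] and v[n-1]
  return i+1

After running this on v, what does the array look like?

[3, 4, 11, 10, 9, 7, 13, 12]

pivot=4, i=-1
j=0: 13>4, skip
j=1: 12>4, skip
j=2: 11>4, skip
j=3: 10>4, skip
j=4: 9>4, skip
j=5: 7>4, skip
j=6: 3≤4, i=0, swap(0,6) ⇒ [3, 12, 11, 10, 9, 7, 13, 4]
swap(1,7) ⇒ [3, 4, 11, 10, 9, 7, 13, 12]; return 1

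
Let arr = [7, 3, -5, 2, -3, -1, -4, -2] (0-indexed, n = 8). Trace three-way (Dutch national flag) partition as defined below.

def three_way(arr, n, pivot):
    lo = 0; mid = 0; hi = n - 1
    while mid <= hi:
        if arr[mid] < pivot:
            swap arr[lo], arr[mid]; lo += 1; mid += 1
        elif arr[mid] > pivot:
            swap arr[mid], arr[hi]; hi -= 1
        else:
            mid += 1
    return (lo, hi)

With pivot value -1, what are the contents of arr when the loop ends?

pivot = -1; lo=0, mid=0, hi=7
arr[mid]=7>-1: swap arr[0],arr[7]; hi=6 → [-2, 3, -5, 2, -3, -1, -4, 7]
arr[mid]=-2<-1: swap arr[0],arr[0]; lo=1,mid=1 → [-2, 3, -5, 2, -3, -1, -4, 7]
arr[mid]=3>-1: swap arr[1],arr[6]; hi=5 → [-2, -4, -5, 2, -3, -1, 3, 7]
arr[mid]=-4<-1: swap arr[1],arr[1]; lo=2,mid=2 → [-2, -4, -5, 2, -3, -1, 3, 7]
arr[mid]=-5<-1: swap arr[2],arr[2]; lo=3,mid=3 → [-2, -4, -5, 2, -3, -1, 3, 7]
arr[mid]=2>-1: swap arr[3],arr[5]; hi=4 → [-2, -4, -5, -1, -3, 2, 3, 7]
arr[mid]=-1=-1: mid=4
arr[mid]=-3<-1: swap arr[3],arr[4]; lo=4,mid=5 → [-2, -4, -5, -3, -1, 2, 3, 7]
end: lo=4, hi=4; arr = [-2, -4, -5, -3, -1, 2, 3, 7]

[-2, -4, -5, -3, -1, 2, 3, 7]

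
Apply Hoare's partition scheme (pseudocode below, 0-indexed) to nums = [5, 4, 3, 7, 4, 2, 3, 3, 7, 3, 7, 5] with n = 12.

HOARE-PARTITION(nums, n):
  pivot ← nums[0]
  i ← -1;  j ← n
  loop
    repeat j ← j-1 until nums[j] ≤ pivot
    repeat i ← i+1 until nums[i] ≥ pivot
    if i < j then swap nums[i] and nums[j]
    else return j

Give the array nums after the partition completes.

[5, 4, 3, 3, 4, 2, 3, 3, 7, 7, 7, 5]

pivot = nums[0] = 5; i = -1, j = 12
j→11 (nums[11]=5≤5), i→0 (nums[0]=5≥5); i<j, swap → [5, 4, 3, 7, 4, 2, 3, 3, 7, 3, 7, 5]
j→9 (nums[9]=3≤5), i→3 (nums[3]=7≥5); i<j, swap → [5, 4, 3, 3, 4, 2, 3, 3, 7, 7, 7, 5]
j→7, i→8; i≥j, return j=7. nums = [5, 4, 3, 3, 4, 2, 3, 3, 7, 7, 7, 5]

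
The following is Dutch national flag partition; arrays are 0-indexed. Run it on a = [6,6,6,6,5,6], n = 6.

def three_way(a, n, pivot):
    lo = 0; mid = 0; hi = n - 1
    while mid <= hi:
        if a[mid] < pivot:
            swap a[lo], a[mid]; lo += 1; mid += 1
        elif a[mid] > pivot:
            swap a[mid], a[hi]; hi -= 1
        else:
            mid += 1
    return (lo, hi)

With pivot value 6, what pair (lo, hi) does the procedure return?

(1, 5)

pivot = 6; lo=0, mid=0, hi=5
a[mid]=6=6: mid=1
a[mid]=6=6: mid=2
a[mid]=6=6: mid=3
a[mid]=6=6: mid=4
a[mid]=5<6: swap a[0],a[4]; lo=1,mid=5 → [5,6,6,6,6,6]
a[mid]=6=6: mid=6
end: lo=1, hi=5; a = [5,6,6,6,6,6]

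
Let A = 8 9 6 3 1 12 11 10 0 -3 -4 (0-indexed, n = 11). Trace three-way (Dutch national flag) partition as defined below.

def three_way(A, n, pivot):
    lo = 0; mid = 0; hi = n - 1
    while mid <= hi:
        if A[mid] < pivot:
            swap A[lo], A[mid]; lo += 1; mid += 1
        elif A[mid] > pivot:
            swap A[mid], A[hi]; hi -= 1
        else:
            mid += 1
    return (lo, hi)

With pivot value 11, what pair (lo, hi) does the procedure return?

(9, 9)

lo=0 mid=0 hi=10
8<11: swap(0,0), lo=1 mid=1 ⇒ 8 9 6 3 1 12 11 10 0 -3 -4
9<11: swap(1,1), lo=2 mid=2 ⇒ 8 9 6 3 1 12 11 10 0 -3 -4
6<11: swap(2,2), lo=3 mid=3 ⇒ 8 9 6 3 1 12 11 10 0 -3 -4
3<11: swap(3,3), lo=4 mid=4 ⇒ 8 9 6 3 1 12 11 10 0 -3 -4
1<11: swap(4,4), lo=5 mid=5 ⇒ 8 9 6 3 1 12 11 10 0 -3 -4
12>11: swap(5,10), hi=9 ⇒ 8 9 6 3 1 -4 11 10 0 -3 12
-4<11: swap(5,5), lo=6 mid=6 ⇒ 8 9 6 3 1 -4 11 10 0 -3 12
11=11: mid=7
10<11: swap(6,7), lo=7 mid=8 ⇒ 8 9 6 3 1 -4 10 11 0 -3 12
0<11: swap(7,8), lo=8 mid=9 ⇒ 8 9 6 3 1 -4 10 0 11 -3 12
-3<11: swap(8,9), lo=9 mid=10 ⇒ 8 9 6 3 1 -4 10 0 -3 11 12
done. lo=9 hi=9; A=8 9 6 3 1 -4 10 0 -3 11 12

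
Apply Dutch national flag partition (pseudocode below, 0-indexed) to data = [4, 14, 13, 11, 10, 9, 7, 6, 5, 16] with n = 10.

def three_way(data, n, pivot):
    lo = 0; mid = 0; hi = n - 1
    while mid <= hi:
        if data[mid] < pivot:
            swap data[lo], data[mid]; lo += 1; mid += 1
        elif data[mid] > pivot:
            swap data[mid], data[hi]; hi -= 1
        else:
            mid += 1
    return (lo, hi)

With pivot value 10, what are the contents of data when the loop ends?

pivot = 10; lo=0, mid=0, hi=9
data[mid]=4<10: swap data[0],data[0]; lo=1,mid=1 → [4, 14, 13, 11, 10, 9, 7, 6, 5, 16]
data[mid]=14>10: swap data[1],data[9]; hi=8 → [4, 16, 13, 11, 10, 9, 7, 6, 5, 14]
data[mid]=16>10: swap data[1],data[8]; hi=7 → [4, 5, 13, 11, 10, 9, 7, 6, 16, 14]
data[mid]=5<10: swap data[1],data[1]; lo=2,mid=2 → [4, 5, 13, 11, 10, 9, 7, 6, 16, 14]
data[mid]=13>10: swap data[2],data[7]; hi=6 → [4, 5, 6, 11, 10, 9, 7, 13, 16, 14]
data[mid]=6<10: swap data[2],data[2]; lo=3,mid=3 → [4, 5, 6, 11, 10, 9, 7, 13, 16, 14]
data[mid]=11>10: swap data[3],data[6]; hi=5 → [4, 5, 6, 7, 10, 9, 11, 13, 16, 14]
data[mid]=7<10: swap data[3],data[3]; lo=4,mid=4 → [4, 5, 6, 7, 10, 9, 11, 13, 16, 14]
data[mid]=10=10: mid=5
data[mid]=9<10: swap data[4],data[5]; lo=5,mid=6 → [4, 5, 6, 7, 9, 10, 11, 13, 16, 14]
end: lo=5, hi=5; data = [4, 5, 6, 7, 9, 10, 11, 13, 16, 14]

[4, 5, 6, 7, 9, 10, 11, 13, 16, 14]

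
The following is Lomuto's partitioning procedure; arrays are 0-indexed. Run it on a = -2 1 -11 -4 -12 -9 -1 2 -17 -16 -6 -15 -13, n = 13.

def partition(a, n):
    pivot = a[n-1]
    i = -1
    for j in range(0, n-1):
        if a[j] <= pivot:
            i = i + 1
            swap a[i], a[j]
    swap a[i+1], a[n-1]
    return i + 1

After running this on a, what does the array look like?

pivot = a[12] = -13; i = -1
j=0: a[0]=-2 > -13 → no swap
j=1: a[1]=1 > -13 → no swap
j=2: a[2]=-11 > -13 → no swap
j=3: a[3]=-4 > -13 → no swap
j=4: a[4]=-12 > -13 → no swap
j=5: a[5]=-9 > -13 → no swap
j=6: a[6]=-1 > -13 → no swap
j=7: a[7]=2 > -13 → no swap
j=8: a[8]=-17 ≤ -13 → i=0, swap a[0],a[8] → -17 1 -11 -4 -12 -9 -1 2 -2 -16 -6 -15 -13
j=9: a[9]=-16 ≤ -13 → i=1, swap a[1],a[9] → -17 -16 -11 -4 -12 -9 -1 2 -2 1 -6 -15 -13
j=10: a[10]=-6 > -13 → no swap
j=11: a[11]=-15 ≤ -13 → i=2, swap a[2],a[11] → -17 -16 -15 -4 -12 -9 -1 2 -2 1 -6 -11 -13
final swap a[3],a[12] → -17 -16 -15 -13 -12 -9 -1 2 -2 1 -6 -11 -4; return 3

-17 -16 -15 -13 -12 -9 -1 2 -2 1 -6 -11 -4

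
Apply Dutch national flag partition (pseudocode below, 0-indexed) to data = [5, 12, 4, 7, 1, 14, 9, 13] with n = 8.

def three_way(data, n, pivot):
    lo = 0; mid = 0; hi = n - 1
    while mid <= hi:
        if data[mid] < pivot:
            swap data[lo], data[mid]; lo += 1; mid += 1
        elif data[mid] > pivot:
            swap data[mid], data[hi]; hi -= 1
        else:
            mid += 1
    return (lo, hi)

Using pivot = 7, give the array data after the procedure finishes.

[5, 1, 4, 7, 14, 9, 13, 12]

lo=0 mid=0 hi=7
5<7: swap(0,0), lo=1 mid=1 ⇒ [5, 12, 4, 7, 1, 14, 9, 13]
12>7: swap(1,7), hi=6 ⇒ [5, 13, 4, 7, 1, 14, 9, 12]
13>7: swap(1,6), hi=5 ⇒ [5, 9, 4, 7, 1, 14, 13, 12]
9>7: swap(1,5), hi=4 ⇒ [5, 14, 4, 7, 1, 9, 13, 12]
14>7: swap(1,4), hi=3 ⇒ [5, 1, 4, 7, 14, 9, 13, 12]
1<7: swap(1,1), lo=2 mid=2 ⇒ [5, 1, 4, 7, 14, 9, 13, 12]
4<7: swap(2,2), lo=3 mid=3 ⇒ [5, 1, 4, 7, 14, 9, 13, 12]
7=7: mid=4
done. lo=3 hi=3; data=[5, 1, 4, 7, 14, 9, 13, 12]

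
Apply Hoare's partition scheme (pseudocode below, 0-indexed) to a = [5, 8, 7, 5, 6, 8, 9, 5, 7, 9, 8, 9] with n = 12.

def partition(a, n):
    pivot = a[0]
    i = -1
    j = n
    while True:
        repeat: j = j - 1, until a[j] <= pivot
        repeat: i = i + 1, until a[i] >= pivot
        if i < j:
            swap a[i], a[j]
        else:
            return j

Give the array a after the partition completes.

[5, 5, 7, 8, 6, 8, 9, 5, 7, 9, 8, 9]

pivot=5
j stops at 7 (5), i stops at 0 (5); swap ⇒ [5, 8, 7, 5, 6, 8, 9, 5, 7, 9, 8, 9]
j stops at 3 (5), i stops at 1 (8); swap ⇒ [5, 5, 7, 8, 6, 8, 9, 5, 7, 9, 8, 9]
j stops at 1, i stops at 2; i≥j ⇒ return 1. a=[5, 5, 7, 8, 6, 8, 9, 5, 7, 9, 8, 9]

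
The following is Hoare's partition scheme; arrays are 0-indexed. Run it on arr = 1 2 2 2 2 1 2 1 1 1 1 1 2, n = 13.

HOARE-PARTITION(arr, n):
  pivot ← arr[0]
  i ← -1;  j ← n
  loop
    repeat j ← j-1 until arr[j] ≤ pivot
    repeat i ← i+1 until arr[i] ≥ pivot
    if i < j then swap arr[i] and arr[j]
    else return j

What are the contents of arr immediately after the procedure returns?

1 1 1 1 1 1 2 2 2 2 2 1 2

pivot = arr[0] = 1; i = -1, j = 13
j→11 (arr[11]=1≤1), i→0 (arr[0]=1≥1); i<j, swap → 1 2 2 2 2 1 2 1 1 1 1 1 2
j→10 (arr[10]=1≤1), i→1 (arr[1]=2≥1); i<j, swap → 1 1 2 2 2 1 2 1 1 1 2 1 2
j→9 (arr[9]=1≤1), i→2 (arr[2]=2≥1); i<j, swap → 1 1 1 2 2 1 2 1 1 2 2 1 2
j→8 (arr[8]=1≤1), i→3 (arr[3]=2≥1); i<j, swap → 1 1 1 1 2 1 2 1 2 2 2 1 2
j→7 (arr[7]=1≤1), i→4 (arr[4]=2≥1); i<j, swap → 1 1 1 1 1 1 2 2 2 2 2 1 2
j→5, i→5; i≥j, return j=5. arr = 1 1 1 1 1 1 2 2 2 2 2 1 2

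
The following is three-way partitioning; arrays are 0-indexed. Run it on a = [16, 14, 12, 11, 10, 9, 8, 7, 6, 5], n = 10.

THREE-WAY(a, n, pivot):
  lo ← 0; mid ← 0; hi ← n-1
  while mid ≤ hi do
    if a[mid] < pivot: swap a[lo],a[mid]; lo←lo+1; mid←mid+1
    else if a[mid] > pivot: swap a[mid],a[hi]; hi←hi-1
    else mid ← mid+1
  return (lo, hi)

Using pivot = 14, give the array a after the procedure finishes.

lo=0 mid=0 hi=9
16>14: swap(0,9), hi=8 ⇒ [5, 14, 12, 11, 10, 9, 8, 7, 6, 16]
5<14: swap(0,0), lo=1 mid=1 ⇒ [5, 14, 12, 11, 10, 9, 8, 7, 6, 16]
14=14: mid=2
12<14: swap(1,2), lo=2 mid=3 ⇒ [5, 12, 14, 11, 10, 9, 8, 7, 6, 16]
11<14: swap(2,3), lo=3 mid=4 ⇒ [5, 12, 11, 14, 10, 9, 8, 7, 6, 16]
10<14: swap(3,4), lo=4 mid=5 ⇒ [5, 12, 11, 10, 14, 9, 8, 7, 6, 16]
9<14: swap(4,5), lo=5 mid=6 ⇒ [5, 12, 11, 10, 9, 14, 8, 7, 6, 16]
8<14: swap(5,6), lo=6 mid=7 ⇒ [5, 12, 11, 10, 9, 8, 14, 7, 6, 16]
7<14: swap(6,7), lo=7 mid=8 ⇒ [5, 12, 11, 10, 9, 8, 7, 14, 6, 16]
6<14: swap(7,8), lo=8 mid=9 ⇒ [5, 12, 11, 10, 9, 8, 7, 6, 14, 16]
done. lo=8 hi=8; a=[5, 12, 11, 10, 9, 8, 7, 6, 14, 16]

[5, 12, 11, 10, 9, 8, 7, 6, 14, 16]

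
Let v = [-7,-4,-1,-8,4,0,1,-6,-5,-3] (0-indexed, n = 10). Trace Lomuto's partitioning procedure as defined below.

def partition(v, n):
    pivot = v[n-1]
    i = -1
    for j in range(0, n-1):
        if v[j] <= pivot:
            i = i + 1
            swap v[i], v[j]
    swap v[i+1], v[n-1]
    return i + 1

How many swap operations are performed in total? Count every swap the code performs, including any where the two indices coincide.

pivot = v[9] = -3; i = -1
j=0: v[0]=-7 ≤ -3 → i=0, swap v[0],v[0] (no change) → [-7,-4,-1,-8,4,0,1,-6,-5,-3]
j=1: v[1]=-4 ≤ -3 → i=1, swap v[1],v[1] (no change) → [-7,-4,-1,-8,4,0,1,-6,-5,-3]
j=2: v[2]=-1 > -3 → no swap
j=3: v[3]=-8 ≤ -3 → i=2, swap v[2],v[3] → [-7,-4,-8,-1,4,0,1,-6,-5,-3]
j=4: v[4]=4 > -3 → no swap
j=5: v[5]=0 > -3 → no swap
j=6: v[6]=1 > -3 → no swap
j=7: v[7]=-6 ≤ -3 → i=3, swap v[3],v[7] → [-7,-4,-8,-6,4,0,1,-1,-5,-3]
j=8: v[8]=-5 ≤ -3 → i=4, swap v[4],v[8] → [-7,-4,-8,-6,-5,0,1,-1,4,-3]
final swap v[5],v[9] → [-7,-4,-8,-6,-5,-3,1,-1,4,0]; return 5

6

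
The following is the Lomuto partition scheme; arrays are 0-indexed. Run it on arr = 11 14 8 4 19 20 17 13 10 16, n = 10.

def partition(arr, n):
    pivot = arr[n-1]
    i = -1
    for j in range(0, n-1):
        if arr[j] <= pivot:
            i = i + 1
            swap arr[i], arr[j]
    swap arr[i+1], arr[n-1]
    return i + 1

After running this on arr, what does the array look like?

11 14 8 4 13 10 16 19 20 17

pivot=16, i=-1
j=0: 11≤16, i=0, swap(0,0) ⇒ 11 14 8 4 19 20 17 13 10 16
j=1: 14≤16, i=1, swap(1,1) ⇒ 11 14 8 4 19 20 17 13 10 16
j=2: 8≤16, i=2, swap(2,2) ⇒ 11 14 8 4 19 20 17 13 10 16
j=3: 4≤16, i=3, swap(3,3) ⇒ 11 14 8 4 19 20 17 13 10 16
j=4: 19>16, skip
j=5: 20>16, skip
j=6: 17>16, skip
j=7: 13≤16, i=4, swap(4,7) ⇒ 11 14 8 4 13 20 17 19 10 16
j=8: 10≤16, i=5, swap(5,8) ⇒ 11 14 8 4 13 10 17 19 20 16
swap(6,9) ⇒ 11 14 8 4 13 10 16 19 20 17; return 6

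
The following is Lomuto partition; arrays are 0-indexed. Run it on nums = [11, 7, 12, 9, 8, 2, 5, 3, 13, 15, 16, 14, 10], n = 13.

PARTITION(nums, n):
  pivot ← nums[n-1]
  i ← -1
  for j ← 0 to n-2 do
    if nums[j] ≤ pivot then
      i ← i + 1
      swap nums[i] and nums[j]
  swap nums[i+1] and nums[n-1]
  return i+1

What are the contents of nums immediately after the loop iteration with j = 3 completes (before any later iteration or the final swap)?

pivot=10, i=-1
j=0: 11>10, skip
j=1: 7≤10, i=0, swap(0,1) ⇒ [7, 11, 12, 9, 8, 2, 5, 3, 13, 15, 16, 14, 10]
j=2: 12>10, skip
j=3: 9≤10, i=1, swap(1,3) ⇒ [7, 9, 12, 11, 8, 2, 5, 3, 13, 15, 16, 14, 10]
(after j=3) nums = [7, 9, 12, 11, 8, 2, 5, 3, 13, 15, 16, 14, 10]

[7, 9, 12, 11, 8, 2, 5, 3, 13, 15, 16, 14, 10]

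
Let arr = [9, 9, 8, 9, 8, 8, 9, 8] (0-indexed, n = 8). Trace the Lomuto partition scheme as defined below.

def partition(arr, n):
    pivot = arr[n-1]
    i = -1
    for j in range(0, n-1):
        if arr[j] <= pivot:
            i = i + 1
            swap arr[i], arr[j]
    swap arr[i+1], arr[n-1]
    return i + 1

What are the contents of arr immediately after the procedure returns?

[8, 8, 8, 8, 9, 9, 9, 9]

pivot=8, i=-1
j=0: 9>8, skip
j=1: 9>8, skip
j=2: 8≤8, i=0, swap(0,2) ⇒ [8, 9, 9, 9, 8, 8, 9, 8]
j=3: 9>8, skip
j=4: 8≤8, i=1, swap(1,4) ⇒ [8, 8, 9, 9, 9, 8, 9, 8]
j=5: 8≤8, i=2, swap(2,5) ⇒ [8, 8, 8, 9, 9, 9, 9, 8]
j=6: 9>8, skip
swap(3,7) ⇒ [8, 8, 8, 8, 9, 9, 9, 9]; return 3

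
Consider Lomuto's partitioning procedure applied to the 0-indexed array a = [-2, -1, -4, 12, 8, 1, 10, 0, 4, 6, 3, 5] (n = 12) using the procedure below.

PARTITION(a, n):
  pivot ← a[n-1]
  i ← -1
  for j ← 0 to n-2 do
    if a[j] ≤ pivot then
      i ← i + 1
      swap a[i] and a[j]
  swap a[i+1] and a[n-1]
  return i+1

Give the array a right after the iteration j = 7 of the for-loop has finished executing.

pivot = a[11] = 5; i = -1
j=0: a[0]=-2 ≤ 5 → i=0, swap a[0],a[0] (no change) → [-2, -1, -4, 12, 8, 1, 10, 0, 4, 6, 3, 5]
j=1: a[1]=-1 ≤ 5 → i=1, swap a[1],a[1] (no change) → [-2, -1, -4, 12, 8, 1, 10, 0, 4, 6, 3, 5]
j=2: a[2]=-4 ≤ 5 → i=2, swap a[2],a[2] (no change) → [-2, -1, -4, 12, 8, 1, 10, 0, 4, 6, 3, 5]
j=3: a[3]=12 > 5 → no swap
j=4: a[4]=8 > 5 → no swap
j=5: a[5]=1 ≤ 5 → i=3, swap a[3],a[5] → [-2, -1, -4, 1, 8, 12, 10, 0, 4, 6, 3, 5]
j=6: a[6]=10 > 5 → no swap
j=7: a[7]=0 ≤ 5 → i=4, swap a[4],a[7] → [-2, -1, -4, 1, 0, 12, 10, 8, 4, 6, 3, 5]
(after j=7) a = [-2, -1, -4, 1, 0, 12, 10, 8, 4, 6, 3, 5]

[-2, -1, -4, 1, 0, 12, 10, 8, 4, 6, 3, 5]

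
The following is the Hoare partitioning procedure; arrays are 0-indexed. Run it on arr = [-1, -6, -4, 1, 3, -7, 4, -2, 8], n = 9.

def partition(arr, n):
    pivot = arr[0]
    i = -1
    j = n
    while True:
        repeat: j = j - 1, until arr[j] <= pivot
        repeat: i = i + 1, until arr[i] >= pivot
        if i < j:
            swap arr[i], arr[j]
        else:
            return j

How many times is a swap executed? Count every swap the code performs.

2

pivot=-1
j stops at 7 (-2), i stops at 0 (-1); swap ⇒ [-2, -6, -4, 1, 3, -7, 4, -1, 8]
j stops at 5 (-7), i stops at 3 (1); swap ⇒ [-2, -6, -4, -7, 3, 1, 4, -1, 8]
j stops at 3, i stops at 4; i≥j ⇒ return 3. arr=[-2, -6, -4, -7, 3, 1, 4, -1, 8]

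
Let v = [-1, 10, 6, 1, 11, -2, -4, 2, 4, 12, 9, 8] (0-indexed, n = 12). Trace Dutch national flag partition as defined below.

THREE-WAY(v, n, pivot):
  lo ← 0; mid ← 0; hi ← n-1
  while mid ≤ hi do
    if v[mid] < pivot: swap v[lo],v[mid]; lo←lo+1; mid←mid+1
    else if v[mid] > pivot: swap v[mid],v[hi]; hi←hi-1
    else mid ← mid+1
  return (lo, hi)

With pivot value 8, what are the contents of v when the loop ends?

pivot = 8; lo=0, mid=0, hi=11
v[mid]=-1<8: swap v[0],v[0]; lo=1,mid=1 → [-1, 10, 6, 1, 11, -2, -4, 2, 4, 12, 9, 8]
v[mid]=10>8: swap v[1],v[11]; hi=10 → [-1, 8, 6, 1, 11, -2, -4, 2, 4, 12, 9, 10]
v[mid]=8=8: mid=2
v[mid]=6<8: swap v[1],v[2]; lo=2,mid=3 → [-1, 6, 8, 1, 11, -2, -4, 2, 4, 12, 9, 10]
v[mid]=1<8: swap v[2],v[3]; lo=3,mid=4 → [-1, 6, 1, 8, 11, -2, -4, 2, 4, 12, 9, 10]
v[mid]=11>8: swap v[4],v[10]; hi=9 → [-1, 6, 1, 8, 9, -2, -4, 2, 4, 12, 11, 10]
v[mid]=9>8: swap v[4],v[9]; hi=8 → [-1, 6, 1, 8, 12, -2, -4, 2, 4, 9, 11, 10]
v[mid]=12>8: swap v[4],v[8]; hi=7 → [-1, 6, 1, 8, 4, -2, -4, 2, 12, 9, 11, 10]
v[mid]=4<8: swap v[3],v[4]; lo=4,mid=5 → [-1, 6, 1, 4, 8, -2, -4, 2, 12, 9, 11, 10]
v[mid]=-2<8: swap v[4],v[5]; lo=5,mid=6 → [-1, 6, 1, 4, -2, 8, -4, 2, 12, 9, 11, 10]
v[mid]=-4<8: swap v[5],v[6]; lo=6,mid=7 → [-1, 6, 1, 4, -2, -4, 8, 2, 12, 9, 11, 10]
v[mid]=2<8: swap v[6],v[7]; lo=7,mid=8 → [-1, 6, 1, 4, -2, -4, 2, 8, 12, 9, 11, 10]
end: lo=7, hi=7; v = [-1, 6, 1, 4, -2, -4, 2, 8, 12, 9, 11, 10]

[-1, 6, 1, 4, -2, -4, 2, 8, 12, 9, 11, 10]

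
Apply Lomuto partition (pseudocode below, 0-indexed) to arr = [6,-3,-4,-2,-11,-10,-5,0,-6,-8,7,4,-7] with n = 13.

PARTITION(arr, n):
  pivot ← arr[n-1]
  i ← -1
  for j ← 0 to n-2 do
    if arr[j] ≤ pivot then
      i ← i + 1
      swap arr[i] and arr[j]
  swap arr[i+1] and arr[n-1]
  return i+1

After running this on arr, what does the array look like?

pivot = arr[12] = -7; i = -1
j=0: arr[0]=6 > -7 → no swap
j=1: arr[1]=-3 > -7 → no swap
j=2: arr[2]=-4 > -7 → no swap
j=3: arr[3]=-2 > -7 → no swap
j=4: arr[4]=-11 ≤ -7 → i=0, swap arr[0],arr[4] → [-11,-3,-4,-2,6,-10,-5,0,-6,-8,7,4,-7]
j=5: arr[5]=-10 ≤ -7 → i=1, swap arr[1],arr[5] → [-11,-10,-4,-2,6,-3,-5,0,-6,-8,7,4,-7]
j=6: arr[6]=-5 > -7 → no swap
j=7: arr[7]=0 > -7 → no swap
j=8: arr[8]=-6 > -7 → no swap
j=9: arr[9]=-8 ≤ -7 → i=2, swap arr[2],arr[9] → [-11,-10,-8,-2,6,-3,-5,0,-6,-4,7,4,-7]
j=10: arr[10]=7 > -7 → no swap
j=11: arr[11]=4 > -7 → no swap
final swap arr[3],arr[12] → [-11,-10,-8,-7,6,-3,-5,0,-6,-4,7,4,-2]; return 3

[-11,-10,-8,-7,6,-3,-5,0,-6,-4,7,4,-2]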